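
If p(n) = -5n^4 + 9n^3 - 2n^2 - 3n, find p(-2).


Using direct substitution:
  -5 * (-2)^4 = -80
  9 * (-2)^3 = -72
  -2 * (-2)^2 = -8
  -3 * (-2)^1 = 6
  constant: 0
Sum = -80 - 72 - 8 + 6 + 0 = -154


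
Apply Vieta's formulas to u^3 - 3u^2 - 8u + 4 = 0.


Monic cubic u^3+bu^2+cu+d=0: sum=-b, pairwise sum=c, product=-d.
b=-3, c=-8, d=4
r1+r2+r3 = 3
r1r2+r1r3+r2r3 = -8
r1r2r3 = -4


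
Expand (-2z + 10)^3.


Expand (-2z + 10)^3 by repeated multiplication:
  (-2z + 10)^2 = 4z^2 - 40z + 100
= -8z^3 + 120z^2 - 600z + 1000


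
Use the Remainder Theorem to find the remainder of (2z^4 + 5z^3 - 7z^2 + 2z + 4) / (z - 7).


By the Remainder Theorem, the remainder equals p(7):
  2*(7)^4 = 4802
  5*(7)^3 = 1715
  -7*(7)^2 = -343
  2*(7)^1 = 14
  constant: 4
Sum: 4802 + 1715 - 343 + 14 + 4 = 6192


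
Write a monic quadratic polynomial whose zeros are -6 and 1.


p(z) = (z + 6)(z - 1)
Expand: z^2 + 5z - 6


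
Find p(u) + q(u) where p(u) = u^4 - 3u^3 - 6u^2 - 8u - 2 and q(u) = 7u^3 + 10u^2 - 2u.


Align terms by degree and add:
  u^4 - 3u^3 - 6u^2 - 8u - 2
+ 7u^3 + 10u^2 - 2u
= u^4 + 4u^3 + 4u^2 - 10u - 2


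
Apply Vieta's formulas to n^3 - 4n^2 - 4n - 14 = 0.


Monic cubic n^3+bn^2+cn+d=0: sum=-b, pairwise sum=c, product=-d.
b=-4, c=-4, d=-14
r1+r2+r3 = 4
r1r2+r1r3+r2r3 = -4
r1r2r3 = 14


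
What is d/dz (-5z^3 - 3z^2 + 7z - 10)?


Apply the power rule term by term:
  d/dz(-5z^3) = -15z^2
  d/dz(-3z^2) = -6z
  d/dz(7z) = 7
  d/dz(-10) = 0
p'(z) = -15z^2 - 6z + 7


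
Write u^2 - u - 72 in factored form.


Roots satisfy r1 + r2 = -b/a = 1 and r1*r2 = c/a = -72.
So r1 = -8, r2 = 9.
u^2 - u - 72 = (u - r1)(u - r2) = (u + 8)(u - 9)


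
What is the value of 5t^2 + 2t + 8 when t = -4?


Using direct substitution:
  5 * (-4)^2 = 80
  2 * (-4)^1 = -8
  constant: 8
Sum = 80 - 8 + 8 = 80


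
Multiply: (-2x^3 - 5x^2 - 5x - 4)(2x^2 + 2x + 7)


Distribute each term of the first polynomial:
  (-2x^3)(2x^2 + 2x + 7) = -4x^5 - 4x^4 - 14x^3
  (-5x^2)(2x^2 + 2x + 7) = -10x^4 - 10x^3 - 35x^2
  (-5x)(2x^2 + 2x + 7) = -10x^3 - 10x^2 - 35x
  (-4)(2x^2 + 2x + 7) = -8x^2 - 8x - 28
Sum: -4x^5 - 14x^4 - 34x^3 - 53x^2 - 43x - 28


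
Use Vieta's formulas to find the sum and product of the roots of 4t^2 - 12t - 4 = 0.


For at^2+bt+c=0: sum = -b/a, product = c/a.
a=4, b=-12, c=-4
Sum = -(-12)/4 = 3
Product = (-4)/4 = -1


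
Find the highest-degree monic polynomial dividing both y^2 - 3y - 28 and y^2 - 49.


Factor each:
  y^2 - 3y - 28 = (y - 7)(y + 4)
  y^2 - 49 = (y - 7)(y + 7)
Common monic factor: y - 7


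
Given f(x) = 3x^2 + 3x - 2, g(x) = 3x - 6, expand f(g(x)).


Substitute g(x) into f:
f(g(x)) = 3*(3x - 6)^2 + 3*(3x - 6) + (-2)
(3x - 6)^2 = 9x^2 - 36x + 36
Expand and combine: 27x^2 - 99x + 88


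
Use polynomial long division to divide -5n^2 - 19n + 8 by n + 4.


(-5n^2 - 19n + 8) / (n + 4)
Step 1: -5n * (n + 4) = -5n^2 - 20n; subtract.
Step 2: 1 * (n + 4) = n + 4; subtract.
Quotient: -5n + 1, Remainder: 4


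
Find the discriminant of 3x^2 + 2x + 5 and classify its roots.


D = b^2 - 4ac = (2)^2 - 4(3)(5) = 4 - 60 = -56
Since D < 0: two complex conjugate roots (no real roots)


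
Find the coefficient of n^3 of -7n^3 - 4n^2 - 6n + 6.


Read off the coefficient of n^3: -7


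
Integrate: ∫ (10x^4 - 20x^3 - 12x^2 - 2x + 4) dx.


Reverse power rule on each term:
  ∫ 10x^4 dx = 2x^5
  ∫ -20x^3 dx = -5x^4
  ∫ -12x^2 dx = -4x^3
  ∫ -2x dx = -x^2
  ∫ 4 dx = 4x
F(x) = 2x^5 - 5x^4 - 4x^3 - x^2 + 4x + C


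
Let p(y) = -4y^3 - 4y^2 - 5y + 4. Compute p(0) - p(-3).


p(0) = 4
p(-3) = 91
p(0) - p(-3) = 4 - 91 = -87


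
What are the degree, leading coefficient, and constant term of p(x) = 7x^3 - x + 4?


Highest power of x is 3, with coefficient 7. Constant term is 4.
Degree = 3, leading coefficient = 7, constant term = 4


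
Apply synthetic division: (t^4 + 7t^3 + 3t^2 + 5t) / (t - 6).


Synthetic division with c = 6. Coefficients: 1, 7, 3, 5, 0
Bring down 1.
  1 * 6 = 6; 6 + 7 = 13
  13 * 6 = 78; 78 + 3 = 81
  81 * 6 = 486; 486 + 5 = 491
  491 * 6 = 2946; 2946 + 0 = 2946
Quotient: t^3 + 13t^2 + 81t + 491, Remainder: 2946


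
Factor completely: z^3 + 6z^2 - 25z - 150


Try integer roots (divisors of -150). z=5: p(5)=0.
Divide out (z - 5): quotient is z^2 + 11z + 30.
Factor the quadratic: (z + 6)(z + 5)
Result: (z - 5)(z + 6)(z + 5)


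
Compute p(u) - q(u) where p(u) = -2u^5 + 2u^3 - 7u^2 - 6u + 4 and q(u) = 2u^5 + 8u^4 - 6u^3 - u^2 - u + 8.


Distribute the minus sign:
  (-2u^5 + 2u^3 - 7u^2 - 6u + 4)
- (2u^5 + 8u^4 - 6u^3 - u^2 - u + 8)
Negate second polynomial: -2u^5 - 8u^4 + 6u^3 + u^2 + u - 8
Add: -4u^5 - 8u^4 + 8u^3 - 6u^2 - 5u - 4


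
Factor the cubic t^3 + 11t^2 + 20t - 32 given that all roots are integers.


Try integer roots (divisors of -32). t=1: p(1)=0.
Divide out (t - 1): quotient is t^2 + 12t + 32.
Factor the quadratic: (t + 4)(t + 8)
Result: (t - 1)(t + 4)(t + 8)


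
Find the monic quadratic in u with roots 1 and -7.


p(u) = (u - 1)(u + 7)
Expand: u^2 + 6u - 7


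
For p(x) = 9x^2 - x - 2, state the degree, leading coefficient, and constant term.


Highest power of x is 2, with coefficient 9. Constant term is -2.
Degree = 2, leading coefficient = 9, constant term = -2


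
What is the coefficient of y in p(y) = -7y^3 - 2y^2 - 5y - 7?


Read off the coefficient of y: -5


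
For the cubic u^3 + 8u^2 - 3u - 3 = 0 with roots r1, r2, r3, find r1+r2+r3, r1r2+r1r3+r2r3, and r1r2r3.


Monic cubic u^3+bu^2+cu+d=0: sum=-b, pairwise sum=c, product=-d.
b=8, c=-3, d=-3
r1+r2+r3 = -8
r1r2+r1r3+r2r3 = -3
r1r2r3 = 3


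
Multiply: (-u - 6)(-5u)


Distribute each term of the first polynomial:
  (-u)(-5u) = 5u^2
  (-6)(-5u) = 30u
Sum: 5u^2 + 30u


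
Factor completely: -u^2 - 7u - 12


Roots satisfy r1 + r2 = -b/a = -7 and r1*r2 = c/a = 12.
So r1 = -3, r2 = -4.
-u^2 - 7u - 12 = -(u - r1)(u - r2) = -(u + 3)(u + 4)


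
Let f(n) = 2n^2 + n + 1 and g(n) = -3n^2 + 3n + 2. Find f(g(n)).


Substitute g(n) into f:
f(g(n)) = 2*(-3n^2 + 3n + 2)^2 + 1*(-3n^2 + 3n + 2) + 1
(-3n^2 + 3n + 2)^2 = 9n^4 - 18n^3 - 3n^2 + 12n + 4
Expand and combine: 18n^4 - 36n^3 - 9n^2 + 27n + 11


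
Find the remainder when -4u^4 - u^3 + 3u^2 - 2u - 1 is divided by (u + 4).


By the Remainder Theorem, the remainder equals p(-4):
  -4*(-4)^4 = -1024
  -1*(-4)^3 = 64
  3*(-4)^2 = 48
  -2*(-4)^1 = 8
  constant: -1
Sum: -1024 + 64 + 48 + 8 - 1 = -905


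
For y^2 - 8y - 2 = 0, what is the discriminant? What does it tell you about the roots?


D = b^2 - 4ac = (-8)^2 - 4(1)(-2) = 64 + 8 = 72
Since D > 0: two distinct irrational roots


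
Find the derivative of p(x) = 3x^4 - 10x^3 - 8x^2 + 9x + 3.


Apply the power rule term by term:
  d/dx(3x^4) = 12x^3
  d/dx(-10x^3) = -30x^2
  d/dx(-8x^2) = -16x
  d/dx(9x) = 9
  d/dx(3) = 0
p'(x) = 12x^3 - 30x^2 - 16x + 9


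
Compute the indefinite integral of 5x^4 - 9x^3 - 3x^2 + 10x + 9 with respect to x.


Reverse power rule on each term:
  ∫ 5x^4 dx = x^5
  ∫ -9x^3 dx = -(9/4)x^4
  ∫ -3x^2 dx = -x^3
  ∫ 10x dx = 5x^2
  ∫ 9 dx = 9x
F(x) = x^5 - (9/4)x^4 - x^3 + 5x^2 + 9x + C


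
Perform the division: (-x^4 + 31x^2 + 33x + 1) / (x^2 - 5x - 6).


(-x^4 + 31x^2 + 33x + 1) / (x^2 - 5x - 6)
Step 1: -x^2 * (x^2 - 5x - 6) = -x^4 + 5x^3 + 6x^2; subtract.
Step 2: -5x * (x^2 - 5x - 6) = -5x^3 + 25x^2 + 30x; subtract.
Step 3: 0 * (x^2 - 5x - 6) = 0; subtract.
Quotient: -x^2 - 5x, Remainder: 3x + 1


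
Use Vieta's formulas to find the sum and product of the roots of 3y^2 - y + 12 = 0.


For ay^2+by+c=0: sum = -b/a, product = c/a.
a=3, b=-1, c=12
Sum = -(-1)/3 = 1/3
Product = (12)/3 = 4


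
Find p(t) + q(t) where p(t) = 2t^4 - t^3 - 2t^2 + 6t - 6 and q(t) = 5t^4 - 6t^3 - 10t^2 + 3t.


Align terms by degree and add:
  2t^4 - t^3 - 2t^2 + 6t - 6
+ 5t^4 - 6t^3 - 10t^2 + 3t
= 7t^4 - 7t^3 - 12t^2 + 9t - 6


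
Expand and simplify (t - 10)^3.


Expand (t - 10)^3 by repeated multiplication:
  (t - 10)^2 = t^2 - 20t + 100
= t^3 - 30t^2 + 300t - 1000


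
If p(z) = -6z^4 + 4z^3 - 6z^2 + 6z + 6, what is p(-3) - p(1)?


p(-3) = -660
p(1) = 4
p(-3) - p(1) = -660 - 4 = -664


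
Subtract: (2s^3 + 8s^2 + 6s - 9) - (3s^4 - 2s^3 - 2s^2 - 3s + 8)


Distribute the minus sign:
  (2s^3 + 8s^2 + 6s - 9)
- (3s^4 - 2s^3 - 2s^2 - 3s + 8)
Negate second polynomial: -3s^4 + 2s^3 + 2s^2 + 3s - 8
Add: -3s^4 + 4s^3 + 10s^2 + 9s - 17


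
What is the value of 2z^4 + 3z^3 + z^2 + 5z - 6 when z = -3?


Using direct substitution:
  2 * (-3)^4 = 162
  3 * (-3)^3 = -81
  1 * (-3)^2 = 9
  5 * (-3)^1 = -15
  constant: -6
Sum = 162 - 81 + 9 - 15 - 6 = 69


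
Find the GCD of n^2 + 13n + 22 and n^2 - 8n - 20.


Factor each:
  n^2 + 13n + 22 = (n + 2)(n + 11)
  n^2 - 8n - 20 = (n + 2)(n - 10)
Common monic factor: n + 2


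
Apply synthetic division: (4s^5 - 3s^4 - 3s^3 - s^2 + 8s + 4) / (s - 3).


Synthetic division with c = 3. Coefficients: 4, -3, -3, -1, 8, 4
Bring down 4.
  4 * 3 = 12; 12 - 3 = 9
  9 * 3 = 27; 27 - 3 = 24
  24 * 3 = 72; 72 - 1 = 71
  71 * 3 = 213; 213 + 8 = 221
  221 * 3 = 663; 663 + 4 = 667
Quotient: 4s^4 + 9s^3 + 24s^2 + 71s + 221, Remainder: 667


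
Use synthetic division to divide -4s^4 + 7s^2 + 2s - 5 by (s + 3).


Synthetic division with c = -3. Coefficients: -4, 0, 7, 2, -5
Bring down -4.
  -4 * -3 = 12; 12 + 0 = 12
  12 * -3 = -36; -36 + 7 = -29
  -29 * -3 = 87; 87 + 2 = 89
  89 * -3 = -267; -267 - 5 = -272
Quotient: -4s^3 + 12s^2 - 29s + 89, Remainder: -272


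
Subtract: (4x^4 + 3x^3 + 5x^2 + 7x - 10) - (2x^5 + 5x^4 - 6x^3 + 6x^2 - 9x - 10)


Distribute the minus sign:
  (4x^4 + 3x^3 + 5x^2 + 7x - 10)
- (2x^5 + 5x^4 - 6x^3 + 6x^2 - 9x - 10)
Negate second polynomial: -2x^5 - 5x^4 + 6x^3 - 6x^2 + 9x + 10
Add: -2x^5 - x^4 + 9x^3 - x^2 + 16x


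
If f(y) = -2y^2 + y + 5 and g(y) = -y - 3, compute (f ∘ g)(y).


Substitute g(y) into f:
f(g(y)) = -2*(-y - 3)^2 + 1*(-y - 3) + 5
(-y - 3)^2 = y^2 + 6y + 9
Expand and combine: -2y^2 - 13y - 16


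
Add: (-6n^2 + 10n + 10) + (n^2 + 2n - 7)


Align terms by degree and add:
  -6n^2 + 10n + 10
+ n^2 + 2n - 7
= -5n^2 + 12n + 3


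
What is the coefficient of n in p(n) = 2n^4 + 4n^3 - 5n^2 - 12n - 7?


Read off the coefficient of n: -12


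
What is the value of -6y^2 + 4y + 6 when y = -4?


Using direct substitution:
  -6 * (-4)^2 = -96
  4 * (-4)^1 = -16
  constant: 6
Sum = -96 - 16 + 6 = -106


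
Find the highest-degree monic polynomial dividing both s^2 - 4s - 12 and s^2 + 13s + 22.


Factor each:
  s^2 - 4s - 12 = (s + 2)(s - 6)
  s^2 + 13s + 22 = (s + 2)(s + 11)
Common monic factor: s + 2


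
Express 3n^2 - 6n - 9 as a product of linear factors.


Roots satisfy r1 + r2 = -b/a = 2 and r1*r2 = c/a = -3.
So r1 = 3, r2 = -1.
3n^2 - 6n - 9 = 3(n - r1)(n - r2) = 3(n - 3)(n + 1)


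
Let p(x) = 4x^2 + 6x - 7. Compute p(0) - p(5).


p(0) = -7
p(5) = 123
p(0) - p(5) = -7 - 123 = -130


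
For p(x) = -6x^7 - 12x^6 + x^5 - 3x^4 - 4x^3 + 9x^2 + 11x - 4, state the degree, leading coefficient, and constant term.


Highest power of x is 7, with coefficient -6. Constant term is -4.
Degree = 7, leading coefficient = -6, constant term = -4


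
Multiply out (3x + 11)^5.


Expand (3x + 11)^5 by repeated multiplication:
  (3x + 11)^2 = 9x^2 + 66x + 121
  (3x + 11)^3 = 27x^3 + 297x^2 + 1089x + 1331
  (3x + 11)^4 = 81x^4 + 1188x^3 + 6534x^2 + 15972x + 14641
= 243x^5 + 4455x^4 + 32670x^3 + 119790x^2 + 219615x + 161051


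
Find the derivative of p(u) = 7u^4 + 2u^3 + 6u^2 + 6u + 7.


Apply the power rule term by term:
  d/du(7u^4) = 28u^3
  d/du(2u^3) = 6u^2
  d/du(6u^2) = 12u
  d/du(6u) = 6
  d/du(7) = 0
p'(u) = 28u^3 + 6u^2 + 12u + 6


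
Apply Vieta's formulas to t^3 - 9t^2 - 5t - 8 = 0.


Monic cubic t^3+bt^2+ct+d=0: sum=-b, pairwise sum=c, product=-d.
b=-9, c=-5, d=-8
r1+r2+r3 = 9
r1r2+r1r3+r2r3 = -5
r1r2r3 = 8


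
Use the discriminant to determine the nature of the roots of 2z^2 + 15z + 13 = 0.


D = b^2 - 4ac = (15)^2 - 4(2)(13) = 225 - 104 = 121
Since D > 0: two distinct rational roots


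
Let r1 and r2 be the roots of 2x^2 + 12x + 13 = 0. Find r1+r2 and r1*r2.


For ax^2+bx+c=0: sum = -b/a, product = c/a.
a=2, b=12, c=13
Sum = -(12)/2 = -6
Product = (13)/2 = 13/2


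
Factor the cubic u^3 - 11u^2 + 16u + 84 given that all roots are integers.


Try integer roots (divisors of 84). u=6: p(6)=0.
Divide out (u - 6): quotient is u^2 - 5u - 14.
Factor the quadratic: (u - 7)(u + 2)
Result: (u - 6)(u - 7)(u + 2)


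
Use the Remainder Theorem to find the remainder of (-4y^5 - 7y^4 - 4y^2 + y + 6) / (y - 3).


By the Remainder Theorem, the remainder equals p(3):
  -4*(3)^5 = -972
  -7*(3)^4 = -567
  0*(3)^3 = 0
  -4*(3)^2 = -36
  1*(3)^1 = 3
  constant: 6
Sum: -972 - 567 + 0 - 36 + 3 + 6 = -1566


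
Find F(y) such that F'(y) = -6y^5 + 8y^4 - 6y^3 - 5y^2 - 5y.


Reverse power rule on each term:
  ∫ -6y^5 dy = -y^6
  ∫ 8y^4 dy = (8/5)y^5
  ∫ -6y^3 dy = -(3/2)y^4
  ∫ -5y^2 dy = -(5/3)y^3
  ∫ -5y dy = -(5/2)y^2
F(y) = -y^6 + (8/5)y^5 - (3/2)y^4 - (5/3)y^3 - (5/2)y^2 + C


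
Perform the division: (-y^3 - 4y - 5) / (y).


(-y^3 - 4y - 5) / (y)
Step 1: -y^2 * (y) = -y^3; subtract.
Step 2: 0 * (y) = 0; subtract.
Step 3: -4 * (y) = -4y; subtract.
Quotient: -y^2 - 4, Remainder: -5


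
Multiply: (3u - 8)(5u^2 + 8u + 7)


Distribute each term of the first polynomial:
  (3u)(5u^2 + 8u + 7) = 15u^3 + 24u^2 + 21u
  (-8)(5u^2 + 8u + 7) = -40u^2 - 64u - 56
Sum: 15u^3 - 16u^2 - 43u - 56


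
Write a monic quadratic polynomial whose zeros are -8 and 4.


p(x) = (x + 8)(x - 4)
Expand: x^2 + 4x - 32


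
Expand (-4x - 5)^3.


Expand (-4x - 5)^3 by repeated multiplication:
  (-4x - 5)^2 = 16x^2 + 40x + 25
= -64x^3 - 240x^2 - 300x - 125


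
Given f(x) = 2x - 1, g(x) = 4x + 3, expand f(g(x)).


Substitute g(x) into f:
f(g(x)) = 2*(4x + 3) + (-1)
Expand and combine: 8x + 5


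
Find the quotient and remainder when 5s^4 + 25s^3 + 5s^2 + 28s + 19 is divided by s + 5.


(5s^4 + 25s^3 + 5s^2 + 28s + 19) / (s + 5)
Step 1: 5s^3 * (s + 5) = 5s^4 + 25s^3; subtract.
Step 2: 0 * (s + 5) = 0; subtract.
Step 3: 5s * (s + 5) = 5s^2 + 25s; subtract.
Step 4: 3 * (s + 5) = 3s + 15; subtract.
Quotient: 5s^3 + 5s + 3, Remainder: 4


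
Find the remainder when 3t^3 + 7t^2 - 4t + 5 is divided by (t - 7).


By the Remainder Theorem, the remainder equals p(7):
  3*(7)^3 = 1029
  7*(7)^2 = 343
  -4*(7)^1 = -28
  constant: 5
Sum: 1029 + 343 - 28 + 5 = 1349


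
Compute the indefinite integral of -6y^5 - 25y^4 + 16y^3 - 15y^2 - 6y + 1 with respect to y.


Reverse power rule on each term:
  ∫ -6y^5 dy = -y^6
  ∫ -25y^4 dy = -5y^5
  ∫ 16y^3 dy = 4y^4
  ∫ -15y^2 dy = -5y^3
  ∫ -6y dy = -3y^2
  ∫ 1 dy = y
F(y) = -y^6 - 5y^5 + 4y^4 - 5y^3 - 3y^2 + y + C


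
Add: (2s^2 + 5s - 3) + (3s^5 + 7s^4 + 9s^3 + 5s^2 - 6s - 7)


Align terms by degree and add:
  2s^2 + 5s - 3
+ 3s^5 + 7s^4 + 9s^3 + 5s^2 - 6s - 7
= 3s^5 + 7s^4 + 9s^3 + 7s^2 - s - 10


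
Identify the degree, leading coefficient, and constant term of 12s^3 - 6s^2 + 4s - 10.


Highest power of s is 3, with coefficient 12. Constant term is -10.
Degree = 3, leading coefficient = 12, constant term = -10


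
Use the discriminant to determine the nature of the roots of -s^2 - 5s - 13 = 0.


D = b^2 - 4ac = (-5)^2 - 4(-1)(-13) = 25 - 52 = -27
Since D < 0: two complex conjugate roots (no real roots)


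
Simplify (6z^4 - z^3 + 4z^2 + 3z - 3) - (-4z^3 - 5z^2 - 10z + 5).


Distribute the minus sign:
  (6z^4 - z^3 + 4z^2 + 3z - 3)
- (-4z^3 - 5z^2 - 10z + 5)
Negate second polynomial: 4z^3 + 5z^2 + 10z - 5
Add: 6z^4 + 3z^3 + 9z^2 + 13z - 8


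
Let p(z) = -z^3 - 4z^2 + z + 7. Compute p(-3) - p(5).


p(-3) = -5
p(5) = -213
p(-3) - p(5) = -5 + 213 = 208


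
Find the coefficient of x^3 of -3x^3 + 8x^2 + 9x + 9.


Read off the coefficient of x^3: -3


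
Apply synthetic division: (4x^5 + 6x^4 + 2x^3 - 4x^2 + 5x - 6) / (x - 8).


Synthetic division with c = 8. Coefficients: 4, 6, 2, -4, 5, -6
Bring down 4.
  4 * 8 = 32; 32 + 6 = 38
  38 * 8 = 304; 304 + 2 = 306
  306 * 8 = 2448; 2448 - 4 = 2444
  2444 * 8 = 19552; 19552 + 5 = 19557
  19557 * 8 = 156456; 156456 - 6 = 156450
Quotient: 4x^4 + 38x^3 + 306x^2 + 2444x + 19557, Remainder: 156450


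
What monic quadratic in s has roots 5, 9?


p(s) = (s - 5)(s - 9)
Expand: s^2 - 14s + 45


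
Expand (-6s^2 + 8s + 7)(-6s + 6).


Distribute each term of the first polynomial:
  (-6s^2)(-6s + 6) = 36s^3 - 36s^2
  (8s)(-6s + 6) = -48s^2 + 48s
  (7)(-6s + 6) = -42s + 42
Sum: 36s^3 - 84s^2 + 6s + 42


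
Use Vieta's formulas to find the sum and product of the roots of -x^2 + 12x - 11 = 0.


For ax^2+bx+c=0: sum = -b/a, product = c/a.
a=-1, b=12, c=-11
Sum = -(12)/-1 = 12
Product = (-11)/-1 = 11


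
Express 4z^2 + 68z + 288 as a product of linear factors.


Roots satisfy r1 + r2 = -b/a = -17 and r1*r2 = c/a = 72.
So r1 = -9, r2 = -8.
4z^2 + 68z + 288 = 4(z - r1)(z - r2) = 4(z + 9)(z + 8)


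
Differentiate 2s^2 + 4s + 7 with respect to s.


Apply the power rule term by term:
  d/ds(2s^2) = 4s
  d/ds(4s) = 4
  d/ds(7) = 0
p'(s) = 4s + 4


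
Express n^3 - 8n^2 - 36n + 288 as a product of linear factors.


Try integer roots (divisors of 288). n=-6: p(-6)=0.
Divide out (n + 6): quotient is n^2 - 14n + 48.
Factor the quadratic: (n - 6)(n - 8)
Result: (n + 6)(n - 6)(n - 8)


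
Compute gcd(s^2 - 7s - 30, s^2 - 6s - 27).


Factor each:
  s^2 - 7s - 30 = (s + 3)(s - 10)
  s^2 - 6s - 27 = (s + 3)(s - 9)
Common monic factor: s + 3


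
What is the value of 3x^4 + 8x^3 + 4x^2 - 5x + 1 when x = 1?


Using direct substitution:
  3 * (1)^4 = 3
  8 * (1)^3 = 8
  4 * (1)^2 = 4
  -5 * (1)^1 = -5
  constant: 1
Sum = 3 + 8 + 4 - 5 + 1 = 11


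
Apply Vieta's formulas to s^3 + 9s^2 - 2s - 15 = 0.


Monic cubic s^3+bs^2+cs+d=0: sum=-b, pairwise sum=c, product=-d.
b=9, c=-2, d=-15
r1+r2+r3 = -9
r1r2+r1r3+r2r3 = -2
r1r2r3 = 15


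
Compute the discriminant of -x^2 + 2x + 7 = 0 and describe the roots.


D = b^2 - 4ac = (2)^2 - 4(-1)(7) = 4 + 28 = 32
Since D > 0: two distinct irrational roots


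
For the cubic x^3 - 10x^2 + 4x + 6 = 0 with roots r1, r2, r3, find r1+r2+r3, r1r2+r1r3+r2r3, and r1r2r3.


Monic cubic x^3+bx^2+cx+d=0: sum=-b, pairwise sum=c, product=-d.
b=-10, c=4, d=6
r1+r2+r3 = 10
r1r2+r1r3+r2r3 = 4
r1r2r3 = -6


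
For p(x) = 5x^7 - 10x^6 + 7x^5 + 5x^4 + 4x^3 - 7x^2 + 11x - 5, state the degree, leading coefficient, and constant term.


Highest power of x is 7, with coefficient 5. Constant term is -5.
Degree = 7, leading coefficient = 5, constant term = -5


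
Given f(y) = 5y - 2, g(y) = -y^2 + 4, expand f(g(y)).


Substitute g(y) into f:
f(g(y)) = 5*(-y^2 + 4) + (-2)
Expand and combine: -5y^2 + 18


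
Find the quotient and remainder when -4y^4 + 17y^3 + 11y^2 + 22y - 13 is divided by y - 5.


(-4y^4 + 17y^3 + 11y^2 + 22y - 13) / (y - 5)
Step 1: -4y^3 * (y - 5) = -4y^4 + 20y^3; subtract.
Step 2: -3y^2 * (y - 5) = -3y^3 + 15y^2; subtract.
Step 3: -4y * (y - 5) = -4y^2 + 20y; subtract.
Step 4: 2 * (y - 5) = 2y - 10; subtract.
Quotient: -4y^3 - 3y^2 - 4y + 2, Remainder: -3


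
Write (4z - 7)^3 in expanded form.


Expand (4z - 7)^3 by repeated multiplication:
  (4z - 7)^2 = 16z^2 - 56z + 49
= 64z^3 - 336z^2 + 588z - 343


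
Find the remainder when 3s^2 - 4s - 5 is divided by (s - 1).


By the Remainder Theorem, the remainder equals p(1):
  3*(1)^2 = 3
  -4*(1)^1 = -4
  constant: -5
Sum: 3 - 4 - 5 = -6


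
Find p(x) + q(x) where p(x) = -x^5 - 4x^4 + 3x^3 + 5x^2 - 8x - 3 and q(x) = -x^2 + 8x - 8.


Align terms by degree and add:
  -x^5 - 4x^4 + 3x^3 + 5x^2 - 8x - 3
  -x^2 + 8x - 8
= -x^5 - 4x^4 + 3x^3 + 4x^2 - 11


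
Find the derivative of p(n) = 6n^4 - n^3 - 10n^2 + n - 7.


Apply the power rule term by term:
  d/dn(6n^4) = 24n^3
  d/dn(-n^3) = -3n^2
  d/dn(-10n^2) = -20n
  d/dn(n) = 1
  d/dn(-7) = 0
p'(n) = 24n^3 - 3n^2 - 20n + 1


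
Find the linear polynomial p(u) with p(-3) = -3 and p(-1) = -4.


p(u) = mu + b. Using p(-3)=-3, p(-1)=-4:
m = (-3 + 4)/(-3 + 1) = 1/-2 = -1/2
b = -3 - m*(-3) = -3 - 3/2 = -9/2
p(u) = -(1/2)u - (9/2)


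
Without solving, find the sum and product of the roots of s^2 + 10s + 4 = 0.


For as^2+bs+c=0: sum = -b/a, product = c/a.
a=1, b=10, c=4
Sum = -(10)/1 = -10
Product = (4)/1 = 4


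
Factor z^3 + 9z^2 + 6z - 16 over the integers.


Try integer roots (divisors of -16). z=-2: p(-2)=0.
Divide out (z + 2): quotient is z^2 + 7z - 8.
Factor the quadratic: (z - 1)(z + 8)
Result: (z + 2)(z - 1)(z + 8)


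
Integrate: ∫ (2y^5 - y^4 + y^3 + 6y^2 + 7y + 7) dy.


Reverse power rule on each term:
  ∫ 2y^5 dy = (1/3)y^6
  ∫ -y^4 dy = -(1/5)y^5
  ∫ y^3 dy = (1/4)y^4
  ∫ 6y^2 dy = 2y^3
  ∫ 7y dy = (7/2)y^2
  ∫ 7 dy = 7y
F(y) = (1/3)y^6 - (1/5)y^5 + (1/4)y^4 + 2y^3 + (7/2)y^2 + 7y + C


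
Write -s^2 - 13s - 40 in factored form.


Roots satisfy r1 + r2 = -b/a = -13 and r1*r2 = c/a = 40.
So r1 = -5, r2 = -8.
-s^2 - 13s - 40 = -(s - r1)(s - r2) = -(s + 5)(s + 8)


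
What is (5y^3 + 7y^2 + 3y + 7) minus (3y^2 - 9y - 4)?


Distribute the minus sign:
  (5y^3 + 7y^2 + 3y + 7)
- (3y^2 - 9y - 4)
Negate second polynomial: -3y^2 + 9y + 4
Add: 5y^3 + 4y^2 + 12y + 11


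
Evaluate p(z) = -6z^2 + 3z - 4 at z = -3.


Using direct substitution:
  -6 * (-3)^2 = -54
  3 * (-3)^1 = -9
  constant: -4
Sum = -54 - 9 - 4 = -67


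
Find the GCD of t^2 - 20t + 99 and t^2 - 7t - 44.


Factor each:
  t^2 - 20t + 99 = (t - 11)(t - 9)
  t^2 - 7t - 44 = (t - 11)(t + 4)
Common monic factor: t - 11


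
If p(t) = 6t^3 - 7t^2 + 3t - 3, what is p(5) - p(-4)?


p(5) = 587
p(-4) = -511
p(5) - p(-4) = 587 + 511 = 1098


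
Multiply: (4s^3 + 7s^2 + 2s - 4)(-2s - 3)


Distribute each term of the first polynomial:
  (4s^3)(-2s - 3) = -8s^4 - 12s^3
  (7s^2)(-2s - 3) = -14s^3 - 21s^2
  (2s)(-2s - 3) = -4s^2 - 6s
  (-4)(-2s - 3) = 8s + 12
Sum: -8s^4 - 26s^3 - 25s^2 + 2s + 12


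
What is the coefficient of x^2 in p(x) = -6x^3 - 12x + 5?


Read off the coefficient of x^2: 0


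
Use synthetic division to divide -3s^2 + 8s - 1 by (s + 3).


Synthetic division with c = -3. Coefficients: -3, 8, -1
Bring down -3.
  -3 * -3 = 9; 9 + 8 = 17
  17 * -3 = -51; -51 - 1 = -52
Quotient: -3s + 17, Remainder: -52


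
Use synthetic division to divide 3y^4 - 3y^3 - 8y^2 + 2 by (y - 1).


Synthetic division with c = 1. Coefficients: 3, -3, -8, 0, 2
Bring down 3.
  3 * 1 = 3; 3 - 3 = 0
  0 * 1 = 0; 0 - 8 = -8
  -8 * 1 = -8; -8 + 0 = -8
  -8 * 1 = -8; -8 + 2 = -6
Quotient: 3y^3 - 8y - 8, Remainder: -6


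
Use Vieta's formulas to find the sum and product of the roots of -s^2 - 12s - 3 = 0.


For as^2+bs+c=0: sum = -b/a, product = c/a.
a=-1, b=-12, c=-3
Sum = -(-12)/-1 = -12
Product = (-3)/-1 = 3


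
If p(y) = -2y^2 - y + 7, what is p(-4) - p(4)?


p(-4) = -21
p(4) = -29
p(-4) - p(4) = -21 + 29 = 8


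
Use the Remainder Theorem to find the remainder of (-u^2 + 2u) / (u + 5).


By the Remainder Theorem, the remainder equals p(-5):
  -1*(-5)^2 = -25
  2*(-5)^1 = -10
  constant: 0
Sum: -25 - 10 + 0 = -35


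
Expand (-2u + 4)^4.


Expand (-2u + 4)^4 by repeated multiplication:
  (-2u + 4)^2 = 4u^2 - 16u + 16
  (-2u + 4)^3 = -8u^3 + 48u^2 - 96u + 64
= 16u^4 - 128u^3 + 384u^2 - 512u + 256


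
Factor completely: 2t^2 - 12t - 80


Roots satisfy r1 + r2 = -b/a = 6 and r1*r2 = c/a = -40.
So r1 = -4, r2 = 10.
2t^2 - 12t - 80 = 2(t - r1)(t - r2) = 2(t + 4)(t - 10)


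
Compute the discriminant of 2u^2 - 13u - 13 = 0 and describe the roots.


D = b^2 - 4ac = (-13)^2 - 4(2)(-13) = 169 + 104 = 273
Since D > 0: two distinct irrational roots


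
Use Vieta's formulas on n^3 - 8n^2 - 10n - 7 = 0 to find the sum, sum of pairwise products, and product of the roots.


Monic cubic n^3+bn^2+cn+d=0: sum=-b, pairwise sum=c, product=-d.
b=-8, c=-10, d=-7
r1+r2+r3 = 8
r1r2+r1r3+r2r3 = -10
r1r2r3 = 7


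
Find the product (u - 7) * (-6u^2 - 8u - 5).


Distribute each term of the first polynomial:
  (u)(-6u^2 - 8u - 5) = -6u^3 - 8u^2 - 5u
  (-7)(-6u^2 - 8u - 5) = 42u^2 + 56u + 35
Sum: -6u^3 + 34u^2 + 51u + 35


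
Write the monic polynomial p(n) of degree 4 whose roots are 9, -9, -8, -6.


p(n) = (n - 9)(n + 9)(n + 8)(n + 6)
Expand: n^4 + 14n^3 - 33n^2 - 1134n - 3888


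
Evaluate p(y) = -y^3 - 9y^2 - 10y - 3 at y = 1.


Using direct substitution:
  -1 * (1)^3 = -1
  -9 * (1)^2 = -9
  -10 * (1)^1 = -10
  constant: -3
Sum = -1 - 9 - 10 - 3 = -23


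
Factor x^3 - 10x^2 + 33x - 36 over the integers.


Try integer roots (divisors of -36). x=3: p(3)=0.
Divide out (x - 3): quotient is x^2 - 7x + 12.
Factor the quadratic: (x - 3)(x - 4)
Result: (x - 3)(x - 3)(x - 4)


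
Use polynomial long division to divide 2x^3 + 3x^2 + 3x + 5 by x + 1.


(2x^3 + 3x^2 + 3x + 5) / (x + 1)
Step 1: 2x^2 * (x + 1) = 2x^3 + 2x^2; subtract.
Step 2: x * (x + 1) = x^2 + x; subtract.
Step 3: 2 * (x + 1) = 2x + 2; subtract.
Quotient: 2x^2 + x + 2, Remainder: 3


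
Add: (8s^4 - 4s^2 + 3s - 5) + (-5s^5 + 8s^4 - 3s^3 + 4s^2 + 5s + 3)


Align terms by degree and add:
  8s^4 - 4s^2 + 3s - 5
  -5s^5 + 8s^4 - 3s^3 + 4s^2 + 5s + 3
= -5s^5 + 16s^4 - 3s^3 + 8s - 2


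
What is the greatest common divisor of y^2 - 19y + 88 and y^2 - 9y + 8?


Factor each:
  y^2 - 19y + 88 = (y - 8)(y - 11)
  y^2 - 9y + 8 = (y - 8)(y - 1)
Common monic factor: y - 8


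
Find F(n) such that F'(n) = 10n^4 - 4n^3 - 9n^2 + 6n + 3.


Reverse power rule on each term:
  ∫ 10n^4 dn = 2n^5
  ∫ -4n^3 dn = -n^4
  ∫ -9n^2 dn = -3n^3
  ∫ 6n dn = 3n^2
  ∫ 3 dn = 3n
F(n) = 2n^5 - n^4 - 3n^3 + 3n^2 + 3n + C


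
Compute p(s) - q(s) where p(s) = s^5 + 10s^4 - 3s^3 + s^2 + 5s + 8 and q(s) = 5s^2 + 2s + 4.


Distribute the minus sign:
  (s^5 + 10s^4 - 3s^3 + s^2 + 5s + 8)
- (5s^2 + 2s + 4)
Negate second polynomial: -5s^2 - 2s - 4
Add: s^5 + 10s^4 - 3s^3 - 4s^2 + 3s + 4


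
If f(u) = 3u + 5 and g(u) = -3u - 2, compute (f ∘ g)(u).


Substitute g(u) into f:
f(g(u)) = 3*(-3u - 2) + 5
Expand and combine: -9u - 1


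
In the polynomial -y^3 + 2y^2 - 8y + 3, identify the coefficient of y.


Read off the coefficient of y: -8


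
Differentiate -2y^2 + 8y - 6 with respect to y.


Apply the power rule term by term:
  d/dy(-2y^2) = -4y
  d/dy(8y) = 8
  d/dy(-6) = 0
p'(y) = -4y + 8


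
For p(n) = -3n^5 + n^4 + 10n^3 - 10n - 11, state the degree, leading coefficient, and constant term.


Highest power of n is 5, with coefficient -3. Constant term is -11.
Degree = 5, leading coefficient = -3, constant term = -11


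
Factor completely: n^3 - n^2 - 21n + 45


Try integer roots (divisors of 45). n=3: p(3)=0.
Divide out (n - 3): quotient is n^2 + 2n - 15.
Factor the quadratic: (n + 5)(n - 3)
Result: (n - 3)(n + 5)(n - 3)


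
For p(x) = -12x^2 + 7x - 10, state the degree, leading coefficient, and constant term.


Highest power of x is 2, with coefficient -12. Constant term is -10.
Degree = 2, leading coefficient = -12, constant term = -10


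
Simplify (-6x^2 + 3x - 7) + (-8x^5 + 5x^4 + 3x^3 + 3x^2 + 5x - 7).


Align terms by degree and add:
  -6x^2 + 3x - 7
  -8x^5 + 5x^4 + 3x^3 + 3x^2 + 5x - 7
= -8x^5 + 5x^4 + 3x^3 - 3x^2 + 8x - 14


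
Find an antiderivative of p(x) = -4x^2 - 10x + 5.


Reverse power rule on each term:
  ∫ -4x^2 dx = -(4/3)x^3
  ∫ -10x dx = -5x^2
  ∫ 5 dx = 5x
F(x) = -(4/3)x^3 - 5x^2 + 5x + C


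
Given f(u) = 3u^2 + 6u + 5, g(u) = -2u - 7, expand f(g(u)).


Substitute g(u) into f:
f(g(u)) = 3*(-2u - 7)^2 + 6*(-2u - 7) + 5
(-2u - 7)^2 = 4u^2 + 28u + 49
Expand and combine: 12u^2 + 72u + 110


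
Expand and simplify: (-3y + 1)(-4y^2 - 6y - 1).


Distribute each term of the first polynomial:
  (-3y)(-4y^2 - 6y - 1) = 12y^3 + 18y^2 + 3y
  (1)(-4y^2 - 6y - 1) = -4y^2 - 6y - 1
Sum: 12y^3 + 14y^2 - 3y - 1


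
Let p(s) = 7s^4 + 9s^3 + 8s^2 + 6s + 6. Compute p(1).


Using direct substitution:
  7 * (1)^4 = 7
  9 * (1)^3 = 9
  8 * (1)^2 = 8
  6 * (1)^1 = 6
  constant: 6
Sum = 7 + 9 + 8 + 6 + 6 = 36


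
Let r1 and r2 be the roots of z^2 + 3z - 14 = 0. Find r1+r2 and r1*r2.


For az^2+bz+c=0: sum = -b/a, product = c/a.
a=1, b=3, c=-14
Sum = -(3)/1 = -3
Product = (-14)/1 = -14


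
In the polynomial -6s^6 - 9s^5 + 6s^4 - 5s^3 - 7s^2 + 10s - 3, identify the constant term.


Read off the constant term: -3


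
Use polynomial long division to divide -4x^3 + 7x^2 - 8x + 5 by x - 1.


(-4x^3 + 7x^2 - 8x + 5) / (x - 1)
Step 1: -4x^2 * (x - 1) = -4x^3 + 4x^2; subtract.
Step 2: 3x * (x - 1) = 3x^2 - 3x; subtract.
Step 3: -5 * (x - 1) = -5x + 5; subtract.
Quotient: -4x^2 + 3x - 5, Remainder: 0


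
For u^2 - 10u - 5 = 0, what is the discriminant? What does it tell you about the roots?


D = b^2 - 4ac = (-10)^2 - 4(1)(-5) = 100 + 20 = 120
Since D > 0: two distinct irrational roots


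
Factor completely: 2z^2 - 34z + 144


Roots satisfy r1 + r2 = -b/a = 17 and r1*r2 = c/a = 72.
So r1 = 9, r2 = 8.
2z^2 - 34z + 144 = 2(z - r1)(z - r2) = 2(z - 9)(z - 8)


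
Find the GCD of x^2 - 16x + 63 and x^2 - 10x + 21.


Factor each:
  x^2 - 16x + 63 = (x - 7)(x - 9)
  x^2 - 10x + 21 = (x - 7)(x - 3)
Common monic factor: x - 7


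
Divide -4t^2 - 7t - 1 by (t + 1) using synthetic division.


Synthetic division with c = -1. Coefficients: -4, -7, -1
Bring down -4.
  -4 * -1 = 4; 4 - 7 = -3
  -3 * -1 = 3; 3 - 1 = 2
Quotient: -4t - 3, Remainder: 2


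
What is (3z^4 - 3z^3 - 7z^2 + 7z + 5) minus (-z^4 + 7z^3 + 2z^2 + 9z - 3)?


Distribute the minus sign:
  (3z^4 - 3z^3 - 7z^2 + 7z + 5)
- (-z^4 + 7z^3 + 2z^2 + 9z - 3)
Negate second polynomial: z^4 - 7z^3 - 2z^2 - 9z + 3
Add: 4z^4 - 10z^3 - 9z^2 - 2z + 8


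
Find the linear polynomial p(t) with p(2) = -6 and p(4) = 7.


p(t) = mt + b. Using p(2)=-6, p(4)=7:
m = (-6 - 7)/(2 - 4) = -13/-2 = 13/2
b = -6 - m*(2) = -6 - 13 = -19
p(t) = (13/2)t - 19


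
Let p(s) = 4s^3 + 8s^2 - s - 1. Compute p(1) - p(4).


p(1) = 10
p(4) = 379
p(1) - p(4) = 10 - 379 = -369


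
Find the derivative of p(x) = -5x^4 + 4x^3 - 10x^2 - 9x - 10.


Apply the power rule term by term:
  d/dx(-5x^4) = -20x^3
  d/dx(4x^3) = 12x^2
  d/dx(-10x^2) = -20x
  d/dx(-9x) = -9
  d/dx(-10) = 0
p'(x) = -20x^3 + 12x^2 - 20x - 9


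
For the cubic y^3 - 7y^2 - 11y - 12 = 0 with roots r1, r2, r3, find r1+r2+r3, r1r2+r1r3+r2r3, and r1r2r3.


Monic cubic y^3+by^2+cy+d=0: sum=-b, pairwise sum=c, product=-d.
b=-7, c=-11, d=-12
r1+r2+r3 = 7
r1r2+r1r3+r2r3 = -11
r1r2r3 = 12


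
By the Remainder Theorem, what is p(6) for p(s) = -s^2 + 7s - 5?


By the Remainder Theorem, the remainder equals p(6):
  -1*(6)^2 = -36
  7*(6)^1 = 42
  constant: -5
Sum: -36 + 42 - 5 = 1


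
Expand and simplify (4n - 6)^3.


Expand (4n - 6)^3 by repeated multiplication:
  (4n - 6)^2 = 16n^2 - 48n + 36
= 64n^3 - 288n^2 + 432n - 216


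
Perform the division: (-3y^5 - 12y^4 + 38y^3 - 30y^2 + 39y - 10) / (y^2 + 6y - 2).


(-3y^5 - 12y^4 + 38y^3 - 30y^2 + 39y - 10) / (y^2 + 6y - 2)
Step 1: -3y^3 * (y^2 + 6y - 2) = -3y^5 - 18y^4 + 6y^3; subtract.
Step 2: 6y^2 * (y^2 + 6y - 2) = 6y^4 + 36y^3 - 12y^2; subtract.
Step 3: -4y * (y^2 + 6y - 2) = -4y^3 - 24y^2 + 8y; subtract.
Step 4: 6 * (y^2 + 6y - 2) = 6y^2 + 36y - 12; subtract.
Quotient: -3y^3 + 6y^2 - 4y + 6, Remainder: -5y + 2


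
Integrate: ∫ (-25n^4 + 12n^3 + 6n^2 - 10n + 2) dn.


Reverse power rule on each term:
  ∫ -25n^4 dn = -5n^5
  ∫ 12n^3 dn = 3n^4
  ∫ 6n^2 dn = 2n^3
  ∫ -10n dn = -5n^2
  ∫ 2 dn = 2n
F(n) = -5n^5 + 3n^4 + 2n^3 - 5n^2 + 2n + C


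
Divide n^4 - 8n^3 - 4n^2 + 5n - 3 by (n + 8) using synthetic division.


Synthetic division with c = -8. Coefficients: 1, -8, -4, 5, -3
Bring down 1.
  1 * -8 = -8; -8 - 8 = -16
  -16 * -8 = 128; 128 - 4 = 124
  124 * -8 = -992; -992 + 5 = -987
  -987 * -8 = 7896; 7896 - 3 = 7893
Quotient: n^3 - 16n^2 + 124n - 987, Remainder: 7893


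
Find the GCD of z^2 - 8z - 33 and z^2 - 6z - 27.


Factor each:
  z^2 - 8z - 33 = (z + 3)(z - 11)
  z^2 - 6z - 27 = (z + 3)(z - 9)
Common monic factor: z + 3


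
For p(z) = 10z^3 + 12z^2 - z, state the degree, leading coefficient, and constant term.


Highest power of z is 3, with coefficient 10. Constant term is 0.
Degree = 3, leading coefficient = 10, constant term = 0


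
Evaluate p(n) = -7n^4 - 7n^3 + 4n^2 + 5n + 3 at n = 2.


Using direct substitution:
  -7 * (2)^4 = -112
  -7 * (2)^3 = -56
  4 * (2)^2 = 16
  5 * (2)^1 = 10
  constant: 3
Sum = -112 - 56 + 16 + 10 + 3 = -139


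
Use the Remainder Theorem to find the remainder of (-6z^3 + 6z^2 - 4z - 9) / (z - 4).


By the Remainder Theorem, the remainder equals p(4):
  -6*(4)^3 = -384
  6*(4)^2 = 96
  -4*(4)^1 = -16
  constant: -9
Sum: -384 + 96 - 16 - 9 = -313


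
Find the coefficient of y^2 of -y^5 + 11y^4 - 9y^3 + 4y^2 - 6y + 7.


Read off the coefficient of y^2: 4


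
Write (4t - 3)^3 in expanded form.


Expand (4t - 3)^3 by repeated multiplication:
  (4t - 3)^2 = 16t^2 - 24t + 9
= 64t^3 - 144t^2 + 108t - 27


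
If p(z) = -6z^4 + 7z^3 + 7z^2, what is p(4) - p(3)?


p(4) = -976
p(3) = -234
p(4) - p(3) = -976 + 234 = -742


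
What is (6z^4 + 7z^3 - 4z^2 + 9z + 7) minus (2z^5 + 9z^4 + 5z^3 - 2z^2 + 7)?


Distribute the minus sign:
  (6z^4 + 7z^3 - 4z^2 + 9z + 7)
- (2z^5 + 9z^4 + 5z^3 - 2z^2 + 7)
Negate second polynomial: -2z^5 - 9z^4 - 5z^3 + 2z^2 - 7
Add: -2z^5 - 3z^4 + 2z^3 - 2z^2 + 9z


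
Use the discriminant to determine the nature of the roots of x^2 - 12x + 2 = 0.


D = b^2 - 4ac = (-12)^2 - 4(1)(2) = 144 - 8 = 136
Since D > 0: two distinct irrational roots


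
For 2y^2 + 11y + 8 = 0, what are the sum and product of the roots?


For ay^2+by+c=0: sum = -b/a, product = c/a.
a=2, b=11, c=8
Sum = -(11)/2 = -11/2
Product = (8)/2 = 4


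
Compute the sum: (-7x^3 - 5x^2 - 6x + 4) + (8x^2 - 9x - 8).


Align terms by degree and add:
  -7x^3 - 5x^2 - 6x + 4
+ 8x^2 - 9x - 8
= -7x^3 + 3x^2 - 15x - 4


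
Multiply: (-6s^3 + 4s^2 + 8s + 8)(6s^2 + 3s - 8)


Distribute each term of the first polynomial:
  (-6s^3)(6s^2 + 3s - 8) = -36s^5 - 18s^4 + 48s^3
  (4s^2)(6s^2 + 3s - 8) = 24s^4 + 12s^3 - 32s^2
  (8s)(6s^2 + 3s - 8) = 48s^3 + 24s^2 - 64s
  (8)(6s^2 + 3s - 8) = 48s^2 + 24s - 64
Sum: -36s^5 + 6s^4 + 108s^3 + 40s^2 - 40s - 64


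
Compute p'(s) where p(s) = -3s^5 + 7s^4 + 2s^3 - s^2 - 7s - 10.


Apply the power rule term by term:
  d/ds(-3s^5) = -15s^4
  d/ds(7s^4) = 28s^3
  d/ds(2s^3) = 6s^2
  d/ds(-s^2) = -2s
  d/ds(-7s) = -7
  d/ds(-10) = 0
p'(s) = -15s^4 + 28s^3 + 6s^2 - 2s - 7


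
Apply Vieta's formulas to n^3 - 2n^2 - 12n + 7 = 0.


Monic cubic n^3+bn^2+cn+d=0: sum=-b, pairwise sum=c, product=-d.
b=-2, c=-12, d=7
r1+r2+r3 = 2
r1r2+r1r3+r2r3 = -12
r1r2r3 = -7


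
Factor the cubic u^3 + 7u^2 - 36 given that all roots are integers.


Try integer roots (divisors of -36). u=-3: p(-3)=0.
Divide out (u + 3): quotient is u^2 + 4u - 12.
Factor the quadratic: (u + 6)(u - 2)
Result: (u + 3)(u + 6)(u - 2)


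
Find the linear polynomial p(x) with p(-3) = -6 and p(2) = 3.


p(x) = mx + b. Using p(-3)=-6, p(2)=3:
m = (-6 - 3)/(-3 - 2) = -9/-5 = 9/5
b = -6 - m*(-3) = -6 + 27/5 = -3/5
p(x) = (9/5)x - (3/5)


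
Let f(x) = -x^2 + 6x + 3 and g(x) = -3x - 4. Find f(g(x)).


Substitute g(x) into f:
f(g(x)) = -1*(-3x - 4)^2 + 6*(-3x - 4) + 3
(-3x - 4)^2 = 9x^2 + 24x + 16
Expand and combine: -9x^2 - 42x - 37


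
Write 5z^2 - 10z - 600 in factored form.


Roots satisfy r1 + r2 = -b/a = 2 and r1*r2 = c/a = -120.
So r1 = -10, r2 = 12.
5z^2 - 10z - 600 = 5(z - r1)(z - r2) = 5(z + 10)(z - 12)


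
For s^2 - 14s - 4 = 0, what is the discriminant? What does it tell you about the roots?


D = b^2 - 4ac = (-14)^2 - 4(1)(-4) = 196 + 16 = 212
Since D > 0: two distinct irrational roots


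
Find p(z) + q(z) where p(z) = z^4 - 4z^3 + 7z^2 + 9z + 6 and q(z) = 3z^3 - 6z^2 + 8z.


Align terms by degree and add:
  z^4 - 4z^3 + 7z^2 + 9z + 6
+ 3z^3 - 6z^2 + 8z
= z^4 - z^3 + z^2 + 17z + 6


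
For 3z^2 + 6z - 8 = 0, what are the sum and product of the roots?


For az^2+bz+c=0: sum = -b/a, product = c/a.
a=3, b=6, c=-8
Sum = -(6)/3 = -2
Product = (-8)/3 = -8/3


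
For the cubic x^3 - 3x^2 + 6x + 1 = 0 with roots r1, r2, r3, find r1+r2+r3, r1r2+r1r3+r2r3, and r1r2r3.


Monic cubic x^3+bx^2+cx+d=0: sum=-b, pairwise sum=c, product=-d.
b=-3, c=6, d=1
r1+r2+r3 = 3
r1r2+r1r3+r2r3 = 6
r1r2r3 = -1


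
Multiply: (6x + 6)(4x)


Distribute each term of the first polynomial:
  (6x)(4x) = 24x^2
  (6)(4x) = 24x
Sum: 24x^2 + 24x


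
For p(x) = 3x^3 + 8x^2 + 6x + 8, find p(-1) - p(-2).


p(-1) = 7
p(-2) = 4
p(-1) - p(-2) = 7 - 4 = 3


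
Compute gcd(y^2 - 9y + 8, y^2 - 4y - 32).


Factor each:
  y^2 - 9y + 8 = (y - 8)(y - 1)
  y^2 - 4y - 32 = (y - 8)(y + 4)
Common monic factor: y - 8


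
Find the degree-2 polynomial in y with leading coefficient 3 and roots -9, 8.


p(y) = 3(y + 9)(y - 8)
Expand: 3y^2 + 3y - 216


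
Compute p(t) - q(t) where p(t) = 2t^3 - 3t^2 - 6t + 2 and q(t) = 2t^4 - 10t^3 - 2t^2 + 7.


Distribute the minus sign:
  (2t^3 - 3t^2 - 6t + 2)
- (2t^4 - 10t^3 - 2t^2 + 7)
Negate second polynomial: -2t^4 + 10t^3 + 2t^2 - 7
Add: -2t^4 + 12t^3 - t^2 - 6t - 5


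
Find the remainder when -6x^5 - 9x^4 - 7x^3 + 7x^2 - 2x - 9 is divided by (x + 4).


By the Remainder Theorem, the remainder equals p(-4):
  -6*(-4)^5 = 6144
  -9*(-4)^4 = -2304
  -7*(-4)^3 = 448
  7*(-4)^2 = 112
  -2*(-4)^1 = 8
  constant: -9
Sum: 6144 - 2304 + 448 + 112 + 8 - 9 = 4399


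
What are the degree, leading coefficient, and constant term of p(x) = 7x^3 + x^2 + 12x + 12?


Highest power of x is 3, with coefficient 7. Constant term is 12.
Degree = 3, leading coefficient = 7, constant term = 12


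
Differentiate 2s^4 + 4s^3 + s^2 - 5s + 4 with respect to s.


Apply the power rule term by term:
  d/ds(2s^4) = 8s^3
  d/ds(4s^3) = 12s^2
  d/ds(s^2) = 2s
  d/ds(-5s) = -5
  d/ds(4) = 0
p'(s) = 8s^3 + 12s^2 + 2s - 5


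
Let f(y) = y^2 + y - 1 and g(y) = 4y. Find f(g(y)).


Substitute g(y) into f:
f(g(y)) = 1*(4y)^2 + 1*(4y) + (-1)
(4y)^2 = 16y^2
Expand and combine: 16y^2 + 4y - 1


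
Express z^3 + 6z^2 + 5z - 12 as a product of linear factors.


Try integer roots (divisors of -12). z=-4: p(-4)=0.
Divide out (z + 4): quotient is z^2 + 2z - 3.
Factor the quadratic: (z - 1)(z + 3)
Result: (z + 4)(z - 1)(z + 3)


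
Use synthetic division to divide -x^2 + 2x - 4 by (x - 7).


Synthetic division with c = 7. Coefficients: -1, 2, -4
Bring down -1.
  -1 * 7 = -7; -7 + 2 = -5
  -5 * 7 = -35; -35 - 4 = -39
Quotient: -x - 5, Remainder: -39


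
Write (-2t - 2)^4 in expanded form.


Expand (-2t - 2)^4 by repeated multiplication:
  (-2t - 2)^2 = 4t^2 + 8t + 4
  (-2t - 2)^3 = -8t^3 - 24t^2 - 24t - 8
= 16t^4 + 64t^3 + 96t^2 + 64t + 16


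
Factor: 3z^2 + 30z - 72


Roots satisfy r1 + r2 = -b/a = -10 and r1*r2 = c/a = -24.
So r1 = 2, r2 = -12.
3z^2 + 30z - 72 = 3(z - r1)(z - r2) = 3(z - 2)(z + 12)


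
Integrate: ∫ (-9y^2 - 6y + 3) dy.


Reverse power rule on each term:
  ∫ -9y^2 dy = -3y^3
  ∫ -6y dy = -3y^2
  ∫ 3 dy = 3y
F(y) = -3y^3 - 3y^2 + 3y + C


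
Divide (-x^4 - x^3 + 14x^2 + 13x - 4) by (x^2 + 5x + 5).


(-x^4 - x^3 + 14x^2 + 13x - 4) / (x^2 + 5x + 5)
Step 1: -x^2 * (x^2 + 5x + 5) = -x^4 - 5x^3 - 5x^2; subtract.
Step 2: 4x * (x^2 + 5x + 5) = 4x^3 + 20x^2 + 20x; subtract.
Step 3: -1 * (x^2 + 5x + 5) = -x^2 - 5x - 5; subtract.
Quotient: -x^2 + 4x - 1, Remainder: -2x + 1
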